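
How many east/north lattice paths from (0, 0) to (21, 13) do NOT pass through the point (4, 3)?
Number of paths = 632713785

Total paths from (0, 0) to (21, 13): C(34, 21) = 927983760. Paths through (4, 3): (paths (0, 0) → (4, 3)) × (paths (4, 3) → (21, 13)) = C(7, 4) · C(27, 17) = 35 · 8436285 = 295269975. Avoidance count = 927983760 − 295269975 = 632713785.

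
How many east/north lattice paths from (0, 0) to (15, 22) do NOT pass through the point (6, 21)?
Number of paths = 9361239660

Total paths from (0, 0) to (15, 22): C(37, 15) = 9364199760. Paths through (6, 21): (paths (0, 0) → (6, 21)) × (paths (6, 21) → (15, 22)) = C(27, 6) · C(10, 9) = 296010 · 10 = 2960100. Avoidance count = 9364199760 − 2960100 = 9361239660.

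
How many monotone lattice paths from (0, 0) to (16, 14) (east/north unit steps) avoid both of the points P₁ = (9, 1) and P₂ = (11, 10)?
Number of paths = 100274559

Inclusion–exclusion. Total paths: C(30, 16) = 145422675. Through P₁: C(10, 9)·C(20, 7) = 775200. Through P₂: C(21, 11)·C(9, 5) = 44442216. Since P₁ is strictly southwest of P₂, a monotone path through both must visit P₁ then P₂; paths through both = C(10, 9)·C(11, 2)·C(9, 5) = 69300. Avoid both = 145422675 − 775200 − 44442216 + 69300 = 100274559.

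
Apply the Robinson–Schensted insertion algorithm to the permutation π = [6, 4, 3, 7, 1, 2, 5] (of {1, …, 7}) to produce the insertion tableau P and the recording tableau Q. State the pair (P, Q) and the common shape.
P = [1, 2, 5] / [3, 7] / [4] / [6];  Q = [1, 4, 7] / [2, 6] / [3] / [5];  common shape = (3, 2, 1, 1)

Row-insert the values π_1, π_2, … into P one at a time, bumping the leftmost entry strictly greater than the inserted value down to the next row. The recording tableau Q records, in position (i, j), the step at which that cell was added to P.
  Insert 6 (step 1): P = [6];  Q = [1]
  Insert 4 (step 2): P = [4] / [6];  Q = [1] / [2]
  Insert 3 (step 3): P = [3] / [4] / [6];  Q = [1] / [2] / [3]
  Insert 7 (step 4): P = [3, 7] / [4] / [6];  Q = [1, 4] / [2] / [3]
  Insert 1 (step 5): P = [1, 7] / [3] / [4] / [6];  Q = [1, 4] / [2] / [3] / [5]
  Insert 2 (step 6): P = [1, 2] / [3, 7] / [4] / [6];  Q = [1, 4] / [2, 6] / [3] / [5]
  Insert 5 (step 7): P = [1, 2, 5] / [3, 7] / [4] / [6];  Q = [1, 4, 7] / [2, 6] / [3] / [5]
Final shape: (3, 2, 1, 1).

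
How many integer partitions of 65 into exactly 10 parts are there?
p(65, 10 parts) = 112804

Partitions of n into exactly k parts are in bijection with partitions of n − k into at most k parts (subtract 1 from each part). So p(65, exactly 10) = p(55, parts ≤ 10). Computing via the recurrence p(m, j) = p(m, j−1) + p(m−j, j) gives 112804.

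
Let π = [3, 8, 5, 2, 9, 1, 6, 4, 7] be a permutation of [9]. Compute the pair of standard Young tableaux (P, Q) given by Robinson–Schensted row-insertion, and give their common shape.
P = [1, 4, 6, 7] / [2, 5] / [3, 9] / [8];  Q = [1, 2, 5, 9] / [3, 7] / [4, 8] / [6];  common shape = (4, 2, 2, 1)

Row-insert the values π_1, π_2, … into P one at a time, bumping the leftmost entry strictly greater than the inserted value down to the next row. The recording tableau Q records, in position (i, j), the step at which that cell was added to P.
  Insert 3 (step 1): P = [3];  Q = [1]
  Insert 8 (step 2): P = [3, 8];  Q = [1, 2]
  Insert 5 (step 3): P = [3, 5] / [8];  Q = [1, 2] / [3]
  Insert 2 (step 4): P = [2, 5] / [3] / [8];  Q = [1, 2] / [3] / [4]
  Insert 9 (step 5): P = [2, 5, 9] / [3] / [8];  Q = [1, 2, 5] / [3] / [4]
  Insert 1 (step 6): P = [1, 5, 9] / [2] / [3] / [8];  Q = [1, 2, 5] / [3] / [4] / [6]
  Insert 6 (step 7): P = [1, 5, 6] / [2, 9] / [3] / [8];  Q = [1, 2, 5] / [3, 7] / [4] / [6]
  Insert 4 (step 8): P = [1, 4, 6] / [2, 5] / [3, 9] / [8];  Q = [1, 2, 5] / [3, 7] / [4, 8] / [6]
  Insert 7 (step 9): P = [1, 4, 6, 7] / [2, 5] / [3, 9] / [8];  Q = [1, 2, 5, 9] / [3, 7] / [4, 8] / [6]
Final shape: (4, 2, 2, 1).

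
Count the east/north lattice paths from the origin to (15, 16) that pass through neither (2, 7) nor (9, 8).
Number of paths = 210495009

Inclusion–exclusion. Total paths: C(31, 15) = 300540195. Through P₁: C(9, 2)·C(22, 13) = 17907120. Through P₂: C(17, 9)·C(14, 6) = 73002930. Since P₁ is strictly southwest of P₂, a monotone path through both must visit P₁ then P₂; paths through both = C(9, 2)·C(8, 7)·C(14, 6) = 864864. Avoid both = 300540195 − 17907120 − 73002930 + 864864 = 210495009.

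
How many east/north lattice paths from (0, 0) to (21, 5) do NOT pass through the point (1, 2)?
Number of paths = 60467

Total paths from (0, 0) to (21, 5): C(26, 21) = 65780. Paths through (1, 2): (paths (0, 0) → (1, 2)) × (paths (1, 2) → (21, 5)) = C(3, 1) · C(23, 20) = 3 · 1771 = 5313. Avoidance count = 65780 − 5313 = 60467.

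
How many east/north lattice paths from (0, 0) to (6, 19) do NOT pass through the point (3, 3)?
Number of paths = 157720

Total paths from (0, 0) to (6, 19): C(25, 6) = 177100. Paths through (3, 3): (paths (0, 0) → (3, 3)) × (paths (3, 3) → (6, 19)) = C(6, 3) · C(19, 3) = 20 · 969 = 19380. Avoidance count = 177100 − 19380 = 157720.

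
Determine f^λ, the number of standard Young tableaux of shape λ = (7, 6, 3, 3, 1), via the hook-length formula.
# SYT of shape (7, 6, 3, 3, 1) = 94057600

Hook-length formula: f^λ = n! / Π hook(c), product over all cells c of the Young diagram. For λ = (7, 6, 3, 3, 1), n = 20 boxes. Hook lengths by row (left-to-right, top-to-bottom): [11, 9, 8, 5, 4, 3, 1]; [9, 7, 6, 3, 2, 1]; [5, 3, 2]; [4, 2, 1]; [1]. Product of hooks = 25866086400. So f^λ = 20! / 25866086400 = 2432902008176640000 / 25866086400 = 94057600.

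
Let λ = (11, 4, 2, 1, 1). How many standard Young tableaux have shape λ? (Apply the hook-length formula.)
# SYT of shape (11, 4, 2, 1, 1) = 3325608

Hook-length formula: f^λ = n! / Π hook(c), product over all cells c of the Young diagram. For λ = (11, 4, 2, 1, 1), n = 19 boxes. Hook lengths by row (left-to-right, top-to-bottom): [15, 12, 10, 9, 7, 6, 5, 4, 3, 2, 1]; [7, 4, 2, 1]; [4, 1]; [2]; [1]. Product of hooks = 36578304000. So f^λ = 19! / 36578304000 = 121645100408832000 / 36578304000 = 3325608.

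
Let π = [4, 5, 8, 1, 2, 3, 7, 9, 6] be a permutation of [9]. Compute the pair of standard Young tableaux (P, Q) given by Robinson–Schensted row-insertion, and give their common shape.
P = [1, 2, 3, 6, 9] / [4, 5, 7] / [8];  Q = [1, 2, 3, 7, 8] / [4, 5, 6] / [9];  common shape = (5, 3, 1)

Row-insert the values π_1, π_2, … into P one at a time, bumping the leftmost entry strictly greater than the inserted value down to the next row. The recording tableau Q records, in position (i, j), the step at which that cell was added to P.
  Insert 4 (step 1): P = [4];  Q = [1]
  Insert 5 (step 2): P = [4, 5];  Q = [1, 2]
  Insert 8 (step 3): P = [4, 5, 8];  Q = [1, 2, 3]
  Insert 1 (step 4): P = [1, 5, 8] / [4];  Q = [1, 2, 3] / [4]
  Insert 2 (step 5): P = [1, 2, 8] / [4, 5];  Q = [1, 2, 3] / [4, 5]
  Insert 3 (step 6): P = [1, 2, 3] / [4, 5, 8];  Q = [1, 2, 3] / [4, 5, 6]
  Insert 7 (step 7): P = [1, 2, 3, 7] / [4, 5, 8];  Q = [1, 2, 3, 7] / [4, 5, 6]
  Insert 9 (step 8): P = [1, 2, 3, 7, 9] / [4, 5, 8];  Q = [1, 2, 3, 7, 8] / [4, 5, 6]
  Insert 6 (step 9): P = [1, 2, 3, 6, 9] / [4, 5, 7] / [8];  Q = [1, 2, 3, 7, 8] / [4, 5, 6] / [9]
Final shape: (5, 3, 1).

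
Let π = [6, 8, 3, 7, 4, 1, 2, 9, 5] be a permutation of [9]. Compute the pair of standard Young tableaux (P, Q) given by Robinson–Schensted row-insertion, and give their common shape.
P = [1, 2, 5] / [3, 4, 9] / [6, 7] / [8];  Q = [1, 2, 8] / [3, 4, 9] / [5, 7] / [6];  common shape = (3, 3, 2, 1)

Row-insert the values π_1, π_2, … into P one at a time, bumping the leftmost entry strictly greater than the inserted value down to the next row. The recording tableau Q records, in position (i, j), the step at which that cell was added to P.
  Insert 6 (step 1): P = [6];  Q = [1]
  Insert 8 (step 2): P = [6, 8];  Q = [1, 2]
  Insert 3 (step 3): P = [3, 8] / [6];  Q = [1, 2] / [3]
  Insert 7 (step 4): P = [3, 7] / [6, 8];  Q = [1, 2] / [3, 4]
  Insert 4 (step 5): P = [3, 4] / [6, 7] / [8];  Q = [1, 2] / [3, 4] / [5]
  Insert 1 (step 6): P = [1, 4] / [3, 7] / [6] / [8];  Q = [1, 2] / [3, 4] / [5] / [6]
  Insert 2 (step 7): P = [1, 2] / [3, 4] / [6, 7] / [8];  Q = [1, 2] / [3, 4] / [5, 7] / [6]
  Insert 9 (step 8): P = [1, 2, 9] / [3, 4] / [6, 7] / [8];  Q = [1, 2, 8] / [3, 4] / [5, 7] / [6]
  Insert 5 (step 9): P = [1, 2, 5] / [3, 4, 9] / [6, 7] / [8];  Q = [1, 2, 8] / [3, 4, 9] / [5, 7] / [6]
Final shape: (3, 3, 2, 1).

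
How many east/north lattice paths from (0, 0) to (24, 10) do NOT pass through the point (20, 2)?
Number of paths = 131013795

Total paths from (0, 0) to (24, 10): C(34, 24) = 131128140. Paths through (20, 2): (paths (0, 0) → (20, 2)) × (paths (20, 2) → (24, 10)) = C(22, 20) · C(12, 4) = 231 · 495 = 114345. Avoidance count = 131128140 − 114345 = 131013795.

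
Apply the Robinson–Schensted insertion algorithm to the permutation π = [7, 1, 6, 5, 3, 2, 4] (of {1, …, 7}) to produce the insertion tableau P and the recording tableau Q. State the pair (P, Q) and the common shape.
P = [1, 2, 4] / [3] / [5] / [6] / [7];  Q = [1, 3, 7] / [2] / [4] / [5] / [6];  common shape = (3, 1, 1, 1, 1)

Row-insert the values π_1, π_2, … into P one at a time, bumping the leftmost entry strictly greater than the inserted value down to the next row. The recording tableau Q records, in position (i, j), the step at which that cell was added to P.
  Insert 7 (step 1): P = [7];  Q = [1]
  Insert 1 (step 2): P = [1] / [7];  Q = [1] / [2]
  Insert 6 (step 3): P = [1, 6] / [7];  Q = [1, 3] / [2]
  Insert 5 (step 4): P = [1, 5] / [6] / [7];  Q = [1, 3] / [2] / [4]
  Insert 3 (step 5): P = [1, 3] / [5] / [6] / [7];  Q = [1, 3] / [2] / [4] / [5]
  Insert 2 (step 6): P = [1, 2] / [3] / [5] / [6] / [7];  Q = [1, 3] / [2] / [4] / [5] / [6]
  Insert 4 (step 7): P = [1, 2, 4] / [3] / [5] / [6] / [7];  Q = [1, 3, 7] / [2] / [4] / [5] / [6]
Final shape: (3, 1, 1, 1, 1).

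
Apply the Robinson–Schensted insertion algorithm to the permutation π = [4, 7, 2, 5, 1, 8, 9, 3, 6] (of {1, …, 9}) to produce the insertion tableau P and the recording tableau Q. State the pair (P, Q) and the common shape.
P = [1, 3, 6, 9] / [2, 5, 8] / [4, 7];  Q = [1, 2, 6, 7] / [3, 4, 9] / [5, 8];  common shape = (4, 3, 2)

Row-insert the values π_1, π_2, … into P one at a time, bumping the leftmost entry strictly greater than the inserted value down to the next row. The recording tableau Q records, in position (i, j), the step at which that cell was added to P.
  Insert 4 (step 1): P = [4];  Q = [1]
  Insert 7 (step 2): P = [4, 7];  Q = [1, 2]
  Insert 2 (step 3): P = [2, 7] / [4];  Q = [1, 2] / [3]
  Insert 5 (step 4): P = [2, 5] / [4, 7];  Q = [1, 2] / [3, 4]
  Insert 1 (step 5): P = [1, 5] / [2, 7] / [4];  Q = [1, 2] / [3, 4] / [5]
  Insert 8 (step 6): P = [1, 5, 8] / [2, 7] / [4];  Q = [1, 2, 6] / [3, 4] / [5]
  Insert 9 (step 7): P = [1, 5, 8, 9] / [2, 7] / [4];  Q = [1, 2, 6, 7] / [3, 4] / [5]
  Insert 3 (step 8): P = [1, 3, 8, 9] / [2, 5] / [4, 7];  Q = [1, 2, 6, 7] / [3, 4] / [5, 8]
  Insert 6 (step 9): P = [1, 3, 6, 9] / [2, 5, 8] / [4, 7];  Q = [1, 2, 6, 7] / [3, 4, 9] / [5, 8]
Final shape: (4, 3, 2).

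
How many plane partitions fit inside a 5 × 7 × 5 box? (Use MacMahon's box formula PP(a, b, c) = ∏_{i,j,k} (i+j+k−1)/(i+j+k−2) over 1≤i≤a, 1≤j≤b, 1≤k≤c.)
PP(5, 7, 5) = 30107635272

Evaluate the triple product over i = 1..5, j = 1..7, k = 1..5. The factors are (2/1) · (3/2) · (4/3) · (5/4) · (6/5) · (3/2) · (4/3) · (5/4) · … (175 factors total). The numerators and denominators telescope so the product is an integer; carrying out the multiplication exactly gives PP(5, 7, 5) = 30107635272.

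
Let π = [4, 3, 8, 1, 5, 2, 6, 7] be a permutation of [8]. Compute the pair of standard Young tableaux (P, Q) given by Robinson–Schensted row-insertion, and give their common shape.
P = [1, 2, 6, 7] / [3, 5] / [4, 8];  Q = [1, 3, 7, 8] / [2, 5] / [4, 6];  common shape = (4, 2, 2)

Row-insert the values π_1, π_2, … into P one at a time, bumping the leftmost entry strictly greater than the inserted value down to the next row. The recording tableau Q records, in position (i, j), the step at which that cell was added to P.
  Insert 4 (step 1): P = [4];  Q = [1]
  Insert 3 (step 2): P = [3] / [4];  Q = [1] / [2]
  Insert 8 (step 3): P = [3, 8] / [4];  Q = [1, 3] / [2]
  Insert 1 (step 4): P = [1, 8] / [3] / [4];  Q = [1, 3] / [2] / [4]
  Insert 5 (step 5): P = [1, 5] / [3, 8] / [4];  Q = [1, 3] / [2, 5] / [4]
  Insert 2 (step 6): P = [1, 2] / [3, 5] / [4, 8];  Q = [1, 3] / [2, 5] / [4, 6]
  Insert 6 (step 7): P = [1, 2, 6] / [3, 5] / [4, 8];  Q = [1, 3, 7] / [2, 5] / [4, 6]
  Insert 7 (step 8): P = [1, 2, 6, 7] / [3, 5] / [4, 8];  Q = [1, 3, 7, 8] / [2, 5] / [4, 6]
Final shape: (4, 2, 2).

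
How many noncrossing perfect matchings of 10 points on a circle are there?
C_5 = 42

These noncrossing handshakes are counted by the Catalan number C_n = (1/(n + 1)) · C(2n, n). For n = 5: C_5 = (1/6) · C(10, 5) = 252/6 = 42.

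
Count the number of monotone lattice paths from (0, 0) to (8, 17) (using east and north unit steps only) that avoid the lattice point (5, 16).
Number of paths = 1000179

Total paths from (0, 0) to (8, 17): C(25, 8) = 1081575. Paths through (5, 16): (paths (0, 0) → (5, 16)) × (paths (5, 16) → (8, 17)) = C(21, 5) · C(4, 3) = 20349 · 4 = 81396. Avoidance count = 1081575 − 81396 = 1000179.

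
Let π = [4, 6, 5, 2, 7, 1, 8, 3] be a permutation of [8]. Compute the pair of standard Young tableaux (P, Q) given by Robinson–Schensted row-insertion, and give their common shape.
P = [1, 3, 7, 8] / [2, 5] / [4] / [6];  Q = [1, 2, 5, 7] / [3, 8] / [4] / [6];  common shape = (4, 2, 1, 1)

Row-insert the values π_1, π_2, … into P one at a time, bumping the leftmost entry strictly greater than the inserted value down to the next row. The recording tableau Q records, in position (i, j), the step at which that cell was added to P.
  Insert 4 (step 1): P = [4];  Q = [1]
  Insert 6 (step 2): P = [4, 6];  Q = [1, 2]
  Insert 5 (step 3): P = [4, 5] / [6];  Q = [1, 2] / [3]
  Insert 2 (step 4): P = [2, 5] / [4] / [6];  Q = [1, 2] / [3] / [4]
  Insert 7 (step 5): P = [2, 5, 7] / [4] / [6];  Q = [1, 2, 5] / [3] / [4]
  Insert 1 (step 6): P = [1, 5, 7] / [2] / [4] / [6];  Q = [1, 2, 5] / [3] / [4] / [6]
  Insert 8 (step 7): P = [1, 5, 7, 8] / [2] / [4] / [6];  Q = [1, 2, 5, 7] / [3] / [4] / [6]
  Insert 3 (step 8): P = [1, 3, 7, 8] / [2, 5] / [4] / [6];  Q = [1, 2, 5, 7] / [3, 8] / [4] / [6]
Final shape: (4, 2, 1, 1).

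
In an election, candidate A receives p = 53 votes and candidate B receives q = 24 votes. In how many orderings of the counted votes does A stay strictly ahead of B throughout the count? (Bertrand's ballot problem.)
Strict-lead orderings = 20615476731532656300

Total orderings of the 77 votes with 53 for A: C(77, 53) = 54737645114759121900. By the Bertrand ballot formula (Cycle Lemma / reflection principle), the number of orderings in which A is strictly ahead of B throughout is (p − q)/(p + q) · C(p + q, p) = (53 − 24)/(53 + 24) · 54737645114759121900 = 20615476731532656300.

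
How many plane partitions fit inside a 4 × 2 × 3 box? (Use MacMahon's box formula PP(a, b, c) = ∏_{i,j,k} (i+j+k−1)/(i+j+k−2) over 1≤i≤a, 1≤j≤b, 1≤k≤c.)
PP(4, 2, 3) = 490

Evaluate the triple product over i = 1..4, j = 1..2, k = 1..3. The factors are (2/1) · (3/2) · (4/3) · (3/2) · (4/3) · (5/4) · (3/2) · (4/3) · … (24 factors total). The numerators and denominators telescope so the product is an integer; carrying out the multiplication exactly gives PP(4, 2, 3) = 490.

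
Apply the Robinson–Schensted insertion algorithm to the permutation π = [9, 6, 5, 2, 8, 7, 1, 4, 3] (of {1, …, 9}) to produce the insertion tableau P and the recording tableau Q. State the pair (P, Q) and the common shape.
P = [1, 3] / [2, 4] / [5, 7] / [6, 8] / [9];  Q = [1, 5] / [2, 6] / [3, 8] / [4, 9] / [7];  common shape = (2, 2, 2, 2, 1)

Row-insert the values π_1, π_2, … into P one at a time, bumping the leftmost entry strictly greater than the inserted value down to the next row. The recording tableau Q records, in position (i, j), the step at which that cell was added to P.
  Insert 9 (step 1): P = [9];  Q = [1]
  Insert 6 (step 2): P = [6] / [9];  Q = [1] / [2]
  Insert 5 (step 3): P = [5] / [6] / [9];  Q = [1] / [2] / [3]
  Insert 2 (step 4): P = [2] / [5] / [6] / [9];  Q = [1] / [2] / [3] / [4]
  Insert 8 (step 5): P = [2, 8] / [5] / [6] / [9];  Q = [1, 5] / [2] / [3] / [4]
  Insert 7 (step 6): P = [2, 7] / [5, 8] / [6] / [9];  Q = [1, 5] / [2, 6] / [3] / [4]
  Insert 1 (step 7): P = [1, 7] / [2, 8] / [5] / [6] / [9];  Q = [1, 5] / [2, 6] / [3] / [4] / [7]
  Insert 4 (step 8): P = [1, 4] / [2, 7] / [5, 8] / [6] / [9];  Q = [1, 5] / [2, 6] / [3, 8] / [4] / [7]
  Insert 3 (step 9): P = [1, 3] / [2, 4] / [5, 7] / [6, 8] / [9];  Q = [1, 5] / [2, 6] / [3, 8] / [4, 9] / [7]
Final shape: (2, 2, 2, 2, 1).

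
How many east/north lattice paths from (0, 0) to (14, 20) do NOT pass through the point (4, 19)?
Number of paths = 1391878235

Total paths from (0, 0) to (14, 20): C(34, 14) = 1391975640. Paths through (4, 19): (paths (0, 0) → (4, 19)) × (paths (4, 19) → (14, 20)) = C(23, 4) · C(11, 10) = 8855 · 11 = 97405. Avoidance count = 1391975640 − 97405 = 1391878235.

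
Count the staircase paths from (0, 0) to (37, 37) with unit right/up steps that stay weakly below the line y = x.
C_37 = 45950804324621742364

These NE paths below the diagonal are counted by the Catalan number C_n = (1/(n + 1)) · C(2n, n). For n = 37: C_37 = (1/38) · C(74, 37) = 1746130564335626209832/38 = 45950804324621742364.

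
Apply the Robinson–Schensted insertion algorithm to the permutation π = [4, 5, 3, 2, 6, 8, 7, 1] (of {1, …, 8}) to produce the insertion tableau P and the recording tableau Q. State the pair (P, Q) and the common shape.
P = [1, 5, 6, 7] / [2, 8] / [3] / [4];  Q = [1, 2, 5, 6] / [3, 7] / [4] / [8];  common shape = (4, 2, 1, 1)

Row-insert the values π_1, π_2, … into P one at a time, bumping the leftmost entry strictly greater than the inserted value down to the next row. The recording tableau Q records, in position (i, j), the step at which that cell was added to P.
  Insert 4 (step 1): P = [4];  Q = [1]
  Insert 5 (step 2): P = [4, 5];  Q = [1, 2]
  Insert 3 (step 3): P = [3, 5] / [4];  Q = [1, 2] / [3]
  Insert 2 (step 4): P = [2, 5] / [3] / [4];  Q = [1, 2] / [3] / [4]
  Insert 6 (step 5): P = [2, 5, 6] / [3] / [4];  Q = [1, 2, 5] / [3] / [4]
  Insert 8 (step 6): P = [2, 5, 6, 8] / [3] / [4];  Q = [1, 2, 5, 6] / [3] / [4]
  Insert 7 (step 7): P = [2, 5, 6, 7] / [3, 8] / [4];  Q = [1, 2, 5, 6] / [3, 7] / [4]
  Insert 1 (step 8): P = [1, 5, 6, 7] / [2, 8] / [3] / [4];  Q = [1, 2, 5, 6] / [3, 7] / [4] / [8]
Final shape: (4, 2, 1, 1).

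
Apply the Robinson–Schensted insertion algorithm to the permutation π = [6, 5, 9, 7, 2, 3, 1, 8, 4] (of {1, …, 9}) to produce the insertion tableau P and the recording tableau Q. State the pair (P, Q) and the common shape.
P = [1, 3, 4] / [2, 7, 8] / [5, 9] / [6];  Q = [1, 3, 8] / [2, 4, 9] / [5, 6] / [7];  common shape = (3, 3, 2, 1)

Row-insert the values π_1, π_2, … into P one at a time, bumping the leftmost entry strictly greater than the inserted value down to the next row. The recording tableau Q records, in position (i, j), the step at which that cell was added to P.
  Insert 6 (step 1): P = [6];  Q = [1]
  Insert 5 (step 2): P = [5] / [6];  Q = [1] / [2]
  Insert 9 (step 3): P = [5, 9] / [6];  Q = [1, 3] / [2]
  Insert 7 (step 4): P = [5, 7] / [6, 9];  Q = [1, 3] / [2, 4]
  Insert 2 (step 5): P = [2, 7] / [5, 9] / [6];  Q = [1, 3] / [2, 4] / [5]
  Insert 3 (step 6): P = [2, 3] / [5, 7] / [6, 9];  Q = [1, 3] / [2, 4] / [5, 6]
  Insert 1 (step 7): P = [1, 3] / [2, 7] / [5, 9] / [6];  Q = [1, 3] / [2, 4] / [5, 6] / [7]
  Insert 8 (step 8): P = [1, 3, 8] / [2, 7] / [5, 9] / [6];  Q = [1, 3, 8] / [2, 4] / [5, 6] / [7]
  Insert 4 (step 9): P = [1, 3, 4] / [2, 7, 8] / [5, 9] / [6];  Q = [1, 3, 8] / [2, 4, 9] / [5, 6] / [7]
Final shape: (3, 3, 2, 1).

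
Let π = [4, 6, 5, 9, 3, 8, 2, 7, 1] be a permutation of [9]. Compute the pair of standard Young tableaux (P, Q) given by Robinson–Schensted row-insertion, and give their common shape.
P = [1, 5, 7] / [2, 8] / [3, 9] / [4] / [6];  Q = [1, 2, 4] / [3, 6] / [5, 8] / [7] / [9];  common shape = (3, 2, 2, 1, 1)

Row-insert the values π_1, π_2, … into P one at a time, bumping the leftmost entry strictly greater than the inserted value down to the next row. The recording tableau Q records, in position (i, j), the step at which that cell was added to P.
  Insert 4 (step 1): P = [4];  Q = [1]
  Insert 6 (step 2): P = [4, 6];  Q = [1, 2]
  Insert 5 (step 3): P = [4, 5] / [6];  Q = [1, 2] / [3]
  Insert 9 (step 4): P = [4, 5, 9] / [6];  Q = [1, 2, 4] / [3]
  Insert 3 (step 5): P = [3, 5, 9] / [4] / [6];  Q = [1, 2, 4] / [3] / [5]
  Insert 8 (step 6): P = [3, 5, 8] / [4, 9] / [6];  Q = [1, 2, 4] / [3, 6] / [5]
  Insert 2 (step 7): P = [2, 5, 8] / [3, 9] / [4] / [6];  Q = [1, 2, 4] / [3, 6] / [5] / [7]
  Insert 7 (step 8): P = [2, 5, 7] / [3, 8] / [4, 9] / [6];  Q = [1, 2, 4] / [3, 6] / [5, 8] / [7]
  Insert 1 (step 9): P = [1, 5, 7] / [2, 8] / [3, 9] / [4] / [6];  Q = [1, 2, 4] / [3, 6] / [5, 8] / [7] / [9]
Final shape: (3, 2, 2, 1, 1).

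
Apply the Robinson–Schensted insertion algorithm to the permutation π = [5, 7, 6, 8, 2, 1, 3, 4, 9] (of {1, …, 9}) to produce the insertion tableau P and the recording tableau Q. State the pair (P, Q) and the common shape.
P = [1, 3, 4, 9] / [2, 6, 8] / [5] / [7];  Q = [1, 2, 4, 9] / [3, 7, 8] / [5] / [6];  common shape = (4, 3, 1, 1)

Row-insert the values π_1, π_2, … into P one at a time, bumping the leftmost entry strictly greater than the inserted value down to the next row. The recording tableau Q records, in position (i, j), the step at which that cell was added to P.
  Insert 5 (step 1): P = [5];  Q = [1]
  Insert 7 (step 2): P = [5, 7];  Q = [1, 2]
  Insert 6 (step 3): P = [5, 6] / [7];  Q = [1, 2] / [3]
  Insert 8 (step 4): P = [5, 6, 8] / [7];  Q = [1, 2, 4] / [3]
  Insert 2 (step 5): P = [2, 6, 8] / [5] / [7];  Q = [1, 2, 4] / [3] / [5]
  Insert 1 (step 6): P = [1, 6, 8] / [2] / [5] / [7];  Q = [1, 2, 4] / [3] / [5] / [6]
  Insert 3 (step 7): P = [1, 3, 8] / [2, 6] / [5] / [7];  Q = [1, 2, 4] / [3, 7] / [5] / [6]
  Insert 4 (step 8): P = [1, 3, 4] / [2, 6, 8] / [5] / [7];  Q = [1, 2, 4] / [3, 7, 8] / [5] / [6]
  Insert 9 (step 9): P = [1, 3, 4, 9] / [2, 6, 8] / [5] / [7];  Q = [1, 2, 4, 9] / [3, 7, 8] / [5] / [6]
Final shape: (4, 3, 1, 1).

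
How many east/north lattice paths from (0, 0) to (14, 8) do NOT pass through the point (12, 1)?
Number of paths = 319302

Total paths from (0, 0) to (14, 8): C(22, 14) = 319770. Paths through (12, 1): (paths (0, 0) → (12, 1)) × (paths (12, 1) → (14, 8)) = C(13, 12) · C(9, 2) = 13 · 36 = 468. Avoidance count = 319770 − 468 = 319302.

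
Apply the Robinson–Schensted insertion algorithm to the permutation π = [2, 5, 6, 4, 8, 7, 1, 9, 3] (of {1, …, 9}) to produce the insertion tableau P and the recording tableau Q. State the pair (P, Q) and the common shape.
P = [1, 3, 6, 7, 9] / [2, 4] / [5, 8];  Q = [1, 2, 3, 5, 8] / [4, 6] / [7, 9];  common shape = (5, 2, 2)

Row-insert the values π_1, π_2, … into P one at a time, bumping the leftmost entry strictly greater than the inserted value down to the next row. The recording tableau Q records, in position (i, j), the step at which that cell was added to P.
  Insert 2 (step 1): P = [2];  Q = [1]
  Insert 5 (step 2): P = [2, 5];  Q = [1, 2]
  Insert 6 (step 3): P = [2, 5, 6];  Q = [1, 2, 3]
  Insert 4 (step 4): P = [2, 4, 6] / [5];  Q = [1, 2, 3] / [4]
  Insert 8 (step 5): P = [2, 4, 6, 8] / [5];  Q = [1, 2, 3, 5] / [4]
  Insert 7 (step 6): P = [2, 4, 6, 7] / [5, 8];  Q = [1, 2, 3, 5] / [4, 6]
  Insert 1 (step 7): P = [1, 4, 6, 7] / [2, 8] / [5];  Q = [1, 2, 3, 5] / [4, 6] / [7]
  Insert 9 (step 8): P = [1, 4, 6, 7, 9] / [2, 8] / [5];  Q = [1, 2, 3, 5, 8] / [4, 6] / [7]
  Insert 3 (step 9): P = [1, 3, 6, 7, 9] / [2, 4] / [5, 8];  Q = [1, 2, 3, 5, 8] / [4, 6] / [7, 9]
Final shape: (5, 2, 2).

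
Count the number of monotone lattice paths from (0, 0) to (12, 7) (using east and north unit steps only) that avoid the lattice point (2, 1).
Number of paths = 26364

Total paths from (0, 0) to (12, 7): C(19, 12) = 50388. Paths through (2, 1): (paths (0, 0) → (2, 1)) × (paths (2, 1) → (12, 7)) = C(3, 2) · C(16, 10) = 3 · 8008 = 24024. Avoidance count = 50388 − 24024 = 26364.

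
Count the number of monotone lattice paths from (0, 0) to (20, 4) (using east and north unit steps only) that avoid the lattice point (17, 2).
Number of paths = 8916

Total paths from (0, 0) to (20, 4): C(24, 20) = 10626. Paths through (17, 2): (paths (0, 0) → (17, 2)) × (paths (17, 2) → (20, 4)) = C(19, 17) · C(5, 3) = 171 · 10 = 1710. Avoidance count = 10626 − 1710 = 8916.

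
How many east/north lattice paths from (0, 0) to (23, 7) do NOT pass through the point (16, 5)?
Number of paths = 1303236

Total paths from (0, 0) to (23, 7): C(30, 23) = 2035800. Paths through (16, 5): (paths (0, 0) → (16, 5)) × (paths (16, 5) → (23, 7)) = C(21, 16) · C(9, 7) = 20349 · 36 = 732564. Avoidance count = 2035800 − 732564 = 1303236.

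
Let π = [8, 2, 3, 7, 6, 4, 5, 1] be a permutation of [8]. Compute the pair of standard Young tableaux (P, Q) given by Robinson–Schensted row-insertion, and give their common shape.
P = [1, 3, 4, 5] / [2] / [6] / [7] / [8];  Q = [1, 3, 4, 7] / [2] / [5] / [6] / [8];  common shape = (4, 1, 1, 1, 1)

Row-insert the values π_1, π_2, … into P one at a time, bumping the leftmost entry strictly greater than the inserted value down to the next row. The recording tableau Q records, in position (i, j), the step at which that cell was added to P.
  Insert 8 (step 1): P = [8];  Q = [1]
  Insert 2 (step 2): P = [2] / [8];  Q = [1] / [2]
  Insert 3 (step 3): P = [2, 3] / [8];  Q = [1, 3] / [2]
  Insert 7 (step 4): P = [2, 3, 7] / [8];  Q = [1, 3, 4] / [2]
  Insert 6 (step 5): P = [2, 3, 6] / [7] / [8];  Q = [1, 3, 4] / [2] / [5]
  Insert 4 (step 6): P = [2, 3, 4] / [6] / [7] / [8];  Q = [1, 3, 4] / [2] / [5] / [6]
  Insert 5 (step 7): P = [2, 3, 4, 5] / [6] / [7] / [8];  Q = [1, 3, 4, 7] / [2] / [5] / [6]
  Insert 1 (step 8): P = [1, 3, 4, 5] / [2] / [6] / [7] / [8];  Q = [1, 3, 4, 7] / [2] / [5] / [6] / [8]
Final shape: (4, 1, 1, 1, 1).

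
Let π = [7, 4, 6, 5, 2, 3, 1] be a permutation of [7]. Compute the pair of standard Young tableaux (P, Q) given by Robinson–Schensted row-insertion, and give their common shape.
P = [1, 3] / [2, 5] / [4] / [6] / [7];  Q = [1, 3] / [2, 6] / [4] / [5] / [7];  common shape = (2, 2, 1, 1, 1)

Row-insert the values π_1, π_2, … into P one at a time, bumping the leftmost entry strictly greater than the inserted value down to the next row. The recording tableau Q records, in position (i, j), the step at which that cell was added to P.
  Insert 7 (step 1): P = [7];  Q = [1]
  Insert 4 (step 2): P = [4] / [7];  Q = [1] / [2]
  Insert 6 (step 3): P = [4, 6] / [7];  Q = [1, 3] / [2]
  Insert 5 (step 4): P = [4, 5] / [6] / [7];  Q = [1, 3] / [2] / [4]
  Insert 2 (step 5): P = [2, 5] / [4] / [6] / [7];  Q = [1, 3] / [2] / [4] / [5]
  Insert 3 (step 6): P = [2, 3] / [4, 5] / [6] / [7];  Q = [1, 3] / [2, 6] / [4] / [5]
  Insert 1 (step 7): P = [1, 3] / [2, 5] / [4] / [6] / [7];  Q = [1, 3] / [2, 6] / [4] / [5] / [7]
Final shape: (2, 2, 1, 1, 1).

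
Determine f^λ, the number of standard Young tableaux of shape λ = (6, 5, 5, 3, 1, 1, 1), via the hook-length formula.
# SYT of shape (6, 5, 5, 3, 1, 1, 1) = 1792502712

Hook-length formula: f^λ = n! / Π hook(c), product over all cells c of the Young diagram. For λ = (6, 5, 5, 3, 1, 1, 1), n = 22 boxes. Hook lengths by row (left-to-right, top-to-bottom): [12, 8, 7, 5, 4, 1]; [10, 6, 5, 3, 2]; [9, 5, 4, 2, 1]; [6, 2, 1]; [3]; [2]; [1]. Product of hooks = 627056640000. So f^λ = 22! / 627056640000 = 1124000727777607680000 / 627056640000 = 1792502712.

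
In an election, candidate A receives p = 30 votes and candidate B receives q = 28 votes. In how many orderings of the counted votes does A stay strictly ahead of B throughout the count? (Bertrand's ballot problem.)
Strict-lead orderings = 1002242216651368

Total orderings of the 58 votes with 30 for A: C(58, 30) = 29065024282889672. By the Bertrand ballot formula (Cycle Lemma / reflection principle), the number of orderings in which A is strictly ahead of B throughout is (p − q)/(p + q) · C(p + q, p) = (30 − 28)/(30 + 28) · 29065024282889672 = 1002242216651368.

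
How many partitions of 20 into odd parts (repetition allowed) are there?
p_odd(20) = 64

Enumerate partitions using only odd parts via the recurrence o(n, m) = o(n, m−2) + o(n−m, m) over odd m, starting from the largest odd part ≤ n. This gives p_odd(20) = 64. (Euler's theorem: equals the count of distinct-part partitions.)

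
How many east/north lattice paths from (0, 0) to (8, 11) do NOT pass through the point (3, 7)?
Number of paths = 60462

Total paths from (0, 0) to (8, 11): C(19, 8) = 75582. Paths through (3, 7): (paths (0, 0) → (3, 7)) × (paths (3, 7) → (8, 11)) = C(10, 3) · C(9, 5) = 120 · 126 = 15120. Avoidance count = 75582 − 15120 = 60462.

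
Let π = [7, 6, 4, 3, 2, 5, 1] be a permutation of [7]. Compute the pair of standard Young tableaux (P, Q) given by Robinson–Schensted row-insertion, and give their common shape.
P = [1, 5] / [2] / [3] / [4] / [6] / [7];  Q = [1, 6] / [2] / [3] / [4] / [5] / [7];  common shape = (2, 1, 1, 1, 1, 1)

Row-insert the values π_1, π_2, … into P one at a time, bumping the leftmost entry strictly greater than the inserted value down to the next row. The recording tableau Q records, in position (i, j), the step at which that cell was added to P.
  Insert 7 (step 1): P = [7];  Q = [1]
  Insert 6 (step 2): P = [6] / [7];  Q = [1] / [2]
  Insert 4 (step 3): P = [4] / [6] / [7];  Q = [1] / [2] / [3]
  Insert 3 (step 4): P = [3] / [4] / [6] / [7];  Q = [1] / [2] / [3] / [4]
  Insert 2 (step 5): P = [2] / [3] / [4] / [6] / [7];  Q = [1] / [2] / [3] / [4] / [5]
  Insert 5 (step 6): P = [2, 5] / [3] / [4] / [6] / [7];  Q = [1, 6] / [2] / [3] / [4] / [5]
  Insert 1 (step 7): P = [1, 5] / [2] / [3] / [4] / [6] / [7];  Q = [1, 6] / [2] / [3] / [4] / [5] / [7]
Final shape: (2, 1, 1, 1, 1, 1).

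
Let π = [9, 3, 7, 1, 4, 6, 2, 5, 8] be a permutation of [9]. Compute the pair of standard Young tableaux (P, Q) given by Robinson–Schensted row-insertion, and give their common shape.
P = [1, 2, 5, 8] / [3, 4, 6] / [7] / [9];  Q = [1, 3, 6, 9] / [2, 5, 8] / [4] / [7];  common shape = (4, 3, 1, 1)

Row-insert the values π_1, π_2, … into P one at a time, bumping the leftmost entry strictly greater than the inserted value down to the next row. The recording tableau Q records, in position (i, j), the step at which that cell was added to P.
  Insert 9 (step 1): P = [9];  Q = [1]
  Insert 3 (step 2): P = [3] / [9];  Q = [1] / [2]
  Insert 7 (step 3): P = [3, 7] / [9];  Q = [1, 3] / [2]
  Insert 1 (step 4): P = [1, 7] / [3] / [9];  Q = [1, 3] / [2] / [4]
  Insert 4 (step 5): P = [1, 4] / [3, 7] / [9];  Q = [1, 3] / [2, 5] / [4]
  Insert 6 (step 6): P = [1, 4, 6] / [3, 7] / [9];  Q = [1, 3, 6] / [2, 5] / [4]
  Insert 2 (step 7): P = [1, 2, 6] / [3, 4] / [7] / [9];  Q = [1, 3, 6] / [2, 5] / [4] / [7]
  Insert 5 (step 8): P = [1, 2, 5] / [3, 4, 6] / [7] / [9];  Q = [1, 3, 6] / [2, 5, 8] / [4] / [7]
  Insert 8 (step 9): P = [1, 2, 5, 8] / [3, 4, 6] / [7] / [9];  Q = [1, 3, 6, 9] / [2, 5, 8] / [4] / [7]
Final shape: (4, 3, 1, 1).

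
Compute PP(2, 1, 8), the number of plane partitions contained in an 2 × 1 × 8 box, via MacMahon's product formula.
PP(2, 1, 8) = 45

Evaluate the triple product over i = 1..2, j = 1..1, k = 1..8. The factors are (2/1) · (3/2) · (4/3) · (5/4) · (6/5) · (7/6) · (8/7) · (9/8) · … (16 factors total). The numerators and denominators telescope so the product is an integer; carrying out the multiplication exactly gives PP(2, 1, 8) = 45.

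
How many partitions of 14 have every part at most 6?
p(14, parts ≤ 6) = 90

Partitions of 14 with all parts ≤ 6: 6+6+2, 6+6+1+1, 6+5+3, 6+5+2+1, 6+5+1+1+1, 6+4+4, 6+4+3+1, 6+4+2+2, 6+4+2+1+1, 6+4+1+1+1+1, 6+3+3+2, 6+3+3+1+1, 6+3+2+2+1, 6+3+2+1+1+1, 6+3+1+1+1+1+1, 6+2+2+2+2, 6+2+2+2+1+1, 6+2+2+1+1+1+1, 6+2+1+1+1+1+1+1, 6+1+1+1+1+1+1+1+1, 5+5+4, 5+5+3+1, 5+5+2+2, 5+5+2+1+1, 5+5+1+1+1+1, 5+4+4+1, 5+4+3+2, 5+4+3+1+1, 5+4+2+2+1, 5+4+2+1+1+1, … (90 total). Count = 90.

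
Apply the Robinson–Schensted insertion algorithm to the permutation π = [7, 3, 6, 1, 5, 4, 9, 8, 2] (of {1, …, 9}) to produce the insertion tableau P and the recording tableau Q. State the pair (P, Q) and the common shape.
P = [1, 2, 8] / [3, 4, 9] / [5] / [6] / [7];  Q = [1, 3, 7] / [2, 5, 8] / [4] / [6] / [9];  common shape = (3, 3, 1, 1, 1)

Row-insert the values π_1, π_2, … into P one at a time, bumping the leftmost entry strictly greater than the inserted value down to the next row. The recording tableau Q records, in position (i, j), the step at which that cell was added to P.
  Insert 7 (step 1): P = [7];  Q = [1]
  Insert 3 (step 2): P = [3] / [7];  Q = [1] / [2]
  Insert 6 (step 3): P = [3, 6] / [7];  Q = [1, 3] / [2]
  Insert 1 (step 4): P = [1, 6] / [3] / [7];  Q = [1, 3] / [2] / [4]
  Insert 5 (step 5): P = [1, 5] / [3, 6] / [7];  Q = [1, 3] / [2, 5] / [4]
  Insert 4 (step 6): P = [1, 4] / [3, 5] / [6] / [7];  Q = [1, 3] / [2, 5] / [4] / [6]
  Insert 9 (step 7): P = [1, 4, 9] / [3, 5] / [6] / [7];  Q = [1, 3, 7] / [2, 5] / [4] / [6]
  Insert 8 (step 8): P = [1, 4, 8] / [3, 5, 9] / [6] / [7];  Q = [1, 3, 7] / [2, 5, 8] / [4] / [6]
  Insert 2 (step 9): P = [1, 2, 8] / [3, 4, 9] / [5] / [6] / [7];  Q = [1, 3, 7] / [2, 5, 8] / [4] / [6] / [9]
Final shape: (3, 3, 1, 1, 1).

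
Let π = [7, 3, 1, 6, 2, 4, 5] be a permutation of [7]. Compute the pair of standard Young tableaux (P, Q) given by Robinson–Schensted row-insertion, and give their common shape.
P = [1, 2, 4, 5] / [3, 6] / [7];  Q = [1, 4, 6, 7] / [2, 5] / [3];  common shape = (4, 2, 1)

Row-insert the values π_1, π_2, … into P one at a time, bumping the leftmost entry strictly greater than the inserted value down to the next row. The recording tableau Q records, in position (i, j), the step at which that cell was added to P.
  Insert 7 (step 1): P = [7];  Q = [1]
  Insert 3 (step 2): P = [3] / [7];  Q = [1] / [2]
  Insert 1 (step 3): P = [1] / [3] / [7];  Q = [1] / [2] / [3]
  Insert 6 (step 4): P = [1, 6] / [3] / [7];  Q = [1, 4] / [2] / [3]
  Insert 2 (step 5): P = [1, 2] / [3, 6] / [7];  Q = [1, 4] / [2, 5] / [3]
  Insert 4 (step 6): P = [1, 2, 4] / [3, 6] / [7];  Q = [1, 4, 6] / [2, 5] / [3]
  Insert 5 (step 7): P = [1, 2, 4, 5] / [3, 6] / [7];  Q = [1, 4, 6, 7] / [2, 5] / [3]
Final shape: (4, 2, 1).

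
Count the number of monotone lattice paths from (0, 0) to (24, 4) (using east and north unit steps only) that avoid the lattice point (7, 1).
Number of paths = 11355

Total paths from (0, 0) to (24, 4): C(28, 24) = 20475. Paths through (7, 1): (paths (0, 0) → (7, 1)) × (paths (7, 1) → (24, 4)) = C(8, 7) · C(20, 17) = 8 · 1140 = 9120. Avoidance count = 20475 − 9120 = 11355.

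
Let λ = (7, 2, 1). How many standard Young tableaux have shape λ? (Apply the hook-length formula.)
# SYT of shape (7, 2, 1) = 160

Hook-length formula: f^λ = n! / Π hook(c), product over all cells c of the Young diagram. For λ = (7, 2, 1), n = 10 boxes. Hook lengths by row (left-to-right, top-to-bottom): [9, 7, 5, 4, 3, 2, 1]; [3, 1]; [1]. Product of hooks = 22680. So f^λ = 10! / 22680 = 3628800 / 22680 = 160.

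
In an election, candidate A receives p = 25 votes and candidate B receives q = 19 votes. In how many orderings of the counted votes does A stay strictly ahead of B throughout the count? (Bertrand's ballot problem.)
Strict-lead orderings = 192113383644

Total orderings of the 44 votes with 25 for A: C(44, 25) = 1408831480056. By the Bertrand ballot formula (Cycle Lemma / reflection principle), the number of orderings in which A is strictly ahead of B throughout is (p − q)/(p + q) · C(p + q, p) = (25 − 19)/(25 + 19) · 1408831480056 = 192113383644.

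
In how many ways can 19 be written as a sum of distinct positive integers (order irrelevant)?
q(19) = 54

A partition into distinct parts is a strictly decreasing sequence summing to n. The recurrence d(n, m) = d(n, m−1) + d(n−m, m−1) (use part m at most once) with q(n) = d(n, n) gives q(19) = 54. (Euler's theorem: # distinct-part partitions = # odd-part partitions.)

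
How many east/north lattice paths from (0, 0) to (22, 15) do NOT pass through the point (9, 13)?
Number of paths = 9311970660

Total paths from (0, 0) to (22, 15): C(37, 22) = 9364199760. Paths through (9, 13): (paths (0, 0) → (9, 13)) × (paths (9, 13) → (22, 15)) = C(22, 9) · C(15, 13) = 497420 · 105 = 52229100. Avoidance count = 9364199760 − 52229100 = 9311970660.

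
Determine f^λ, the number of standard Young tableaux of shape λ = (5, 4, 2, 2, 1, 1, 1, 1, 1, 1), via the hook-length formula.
# SYT of shape (5, 4, 2, 2, 1, 1, 1, 1, 1, 1) = 8314020

Hook-length formula: f^λ = n! / Π hook(c), product over all cells c of the Young diagram. For λ = (5, 4, 2, 2, 1, 1, 1, 1, 1, 1), n = 19 boxes. Hook lengths by row (left-to-right, top-to-bottom): [14, 7, 4, 3, 1]; [12, 5, 2, 1]; [9, 2]; [8, 1]; [6]; [5]; [4]; [3]; [2]; [1]. Product of hooks = 14631321600. So f^λ = 19! / 14631321600 = 121645100408832000 / 14631321600 = 8314020.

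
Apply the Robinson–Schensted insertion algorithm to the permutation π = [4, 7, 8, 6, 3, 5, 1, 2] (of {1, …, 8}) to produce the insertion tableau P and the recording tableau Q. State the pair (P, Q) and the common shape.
P = [1, 2, 8] / [3, 5] / [4, 6] / [7];  Q = [1, 2, 3] / [4, 6] / [5, 8] / [7];  common shape = (3, 2, 2, 1)

Row-insert the values π_1, π_2, … into P one at a time, bumping the leftmost entry strictly greater than the inserted value down to the next row. The recording tableau Q records, in position (i, j), the step at which that cell was added to P.
  Insert 4 (step 1): P = [4];  Q = [1]
  Insert 7 (step 2): P = [4, 7];  Q = [1, 2]
  Insert 8 (step 3): P = [4, 7, 8];  Q = [1, 2, 3]
  Insert 6 (step 4): P = [4, 6, 8] / [7];  Q = [1, 2, 3] / [4]
  Insert 3 (step 5): P = [3, 6, 8] / [4] / [7];  Q = [1, 2, 3] / [4] / [5]
  Insert 5 (step 6): P = [3, 5, 8] / [4, 6] / [7];  Q = [1, 2, 3] / [4, 6] / [5]
  Insert 1 (step 7): P = [1, 5, 8] / [3, 6] / [4] / [7];  Q = [1, 2, 3] / [4, 6] / [5] / [7]
  Insert 2 (step 8): P = [1, 2, 8] / [3, 5] / [4, 6] / [7];  Q = [1, 2, 3] / [4, 6] / [5, 8] / [7]
Final shape: (3, 2, 2, 1).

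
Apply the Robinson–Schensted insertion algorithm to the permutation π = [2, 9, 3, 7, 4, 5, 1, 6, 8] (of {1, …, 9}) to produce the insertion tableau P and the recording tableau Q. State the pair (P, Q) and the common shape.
P = [1, 3, 4, 5, 6, 8] / [2] / [7] / [9];  Q = [1, 2, 4, 6, 8, 9] / [3] / [5] / [7];  common shape = (6, 1, 1, 1)

Row-insert the values π_1, π_2, … into P one at a time, bumping the leftmost entry strictly greater than the inserted value down to the next row. The recording tableau Q records, in position (i, j), the step at which that cell was added to P.
  Insert 2 (step 1): P = [2];  Q = [1]
  Insert 9 (step 2): P = [2, 9];  Q = [1, 2]
  Insert 3 (step 3): P = [2, 3] / [9];  Q = [1, 2] / [3]
  Insert 7 (step 4): P = [2, 3, 7] / [9];  Q = [1, 2, 4] / [3]
  Insert 4 (step 5): P = [2, 3, 4] / [7] / [9];  Q = [1, 2, 4] / [3] / [5]
  Insert 5 (step 6): P = [2, 3, 4, 5] / [7] / [9];  Q = [1, 2, 4, 6] / [3] / [5]
  Insert 1 (step 7): P = [1, 3, 4, 5] / [2] / [7] / [9];  Q = [1, 2, 4, 6] / [3] / [5] / [7]
  Insert 6 (step 8): P = [1, 3, 4, 5, 6] / [2] / [7] / [9];  Q = [1, 2, 4, 6, 8] / [3] / [5] / [7]
  Insert 8 (step 9): P = [1, 3, 4, 5, 6, 8] / [2] / [7] / [9];  Q = [1, 2, 4, 6, 8, 9] / [3] / [5] / [7]
Final shape: (6, 1, 1, 1).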